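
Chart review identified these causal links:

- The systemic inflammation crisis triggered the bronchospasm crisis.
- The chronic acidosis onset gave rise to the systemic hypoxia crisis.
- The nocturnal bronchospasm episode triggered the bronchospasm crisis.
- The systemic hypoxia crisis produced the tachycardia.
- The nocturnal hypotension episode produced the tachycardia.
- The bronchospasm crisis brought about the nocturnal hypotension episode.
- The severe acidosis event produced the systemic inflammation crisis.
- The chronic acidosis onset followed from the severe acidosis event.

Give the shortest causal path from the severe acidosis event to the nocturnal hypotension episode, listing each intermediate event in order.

the severe acidosis event → the systemic inflammation crisis → the bronchospasm crisis → the nocturnal hypotension episode

the severe acidosis event → the systemic inflammation crisis
the systemic inflammation crisis → the bronchospasm crisis
the bronchospasm crisis → the nocturnal hypotension episode
Length: 3 steps.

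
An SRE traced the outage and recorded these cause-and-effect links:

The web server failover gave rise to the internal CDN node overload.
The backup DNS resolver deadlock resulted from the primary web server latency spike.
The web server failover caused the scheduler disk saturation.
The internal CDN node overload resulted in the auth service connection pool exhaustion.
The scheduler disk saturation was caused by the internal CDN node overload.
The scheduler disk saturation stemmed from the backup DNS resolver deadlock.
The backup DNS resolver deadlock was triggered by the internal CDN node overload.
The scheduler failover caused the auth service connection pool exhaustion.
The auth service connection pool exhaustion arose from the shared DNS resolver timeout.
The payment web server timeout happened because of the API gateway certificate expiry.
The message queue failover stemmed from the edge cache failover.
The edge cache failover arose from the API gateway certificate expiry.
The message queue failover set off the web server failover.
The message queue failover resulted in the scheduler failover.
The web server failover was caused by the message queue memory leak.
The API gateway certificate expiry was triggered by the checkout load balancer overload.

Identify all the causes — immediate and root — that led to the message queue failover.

Immediate cause of the message queue failover: the edge cache failover.
Further upstream: the checkout load balancer overload, the API gateway certificate expiry.

the API gateway certificate expiry, the checkout load balancer overload, the edge cache failover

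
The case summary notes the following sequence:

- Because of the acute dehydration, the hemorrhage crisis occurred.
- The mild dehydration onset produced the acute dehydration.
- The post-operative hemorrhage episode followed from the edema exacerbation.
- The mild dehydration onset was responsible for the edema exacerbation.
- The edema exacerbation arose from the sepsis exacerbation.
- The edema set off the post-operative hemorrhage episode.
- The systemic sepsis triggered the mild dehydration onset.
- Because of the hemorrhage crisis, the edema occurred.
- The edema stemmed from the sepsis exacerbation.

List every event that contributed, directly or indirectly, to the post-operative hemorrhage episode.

the acute dehydration, the edema, the edema exacerbation, the hemorrhage crisis, the mild dehydration onset, the sepsis exacerbation, the systemic sepsis

Immediate causes of the post-operative hemorrhage episode: the edema exacerbation, the edema.
Further upstream: the systemic sepsis, the mild dehydration onset, the acute dehydration, the sepsis exacerbation, the hemorrhage crisis.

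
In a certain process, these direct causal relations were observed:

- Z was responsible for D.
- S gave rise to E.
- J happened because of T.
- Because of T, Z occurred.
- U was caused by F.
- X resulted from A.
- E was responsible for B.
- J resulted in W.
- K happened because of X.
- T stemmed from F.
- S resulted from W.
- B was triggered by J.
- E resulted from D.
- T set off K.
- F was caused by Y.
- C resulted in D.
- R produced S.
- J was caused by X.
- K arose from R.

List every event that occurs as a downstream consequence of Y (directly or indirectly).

B, D, E, F, J, K, S, T, U, W, Z

Direct effects: F.
2 steps out: T, U.
3 steps out: Z, J, K.
4 steps out: D, W, B.
5 steps out: S, E.
Not reachable from it: A, C, X, R.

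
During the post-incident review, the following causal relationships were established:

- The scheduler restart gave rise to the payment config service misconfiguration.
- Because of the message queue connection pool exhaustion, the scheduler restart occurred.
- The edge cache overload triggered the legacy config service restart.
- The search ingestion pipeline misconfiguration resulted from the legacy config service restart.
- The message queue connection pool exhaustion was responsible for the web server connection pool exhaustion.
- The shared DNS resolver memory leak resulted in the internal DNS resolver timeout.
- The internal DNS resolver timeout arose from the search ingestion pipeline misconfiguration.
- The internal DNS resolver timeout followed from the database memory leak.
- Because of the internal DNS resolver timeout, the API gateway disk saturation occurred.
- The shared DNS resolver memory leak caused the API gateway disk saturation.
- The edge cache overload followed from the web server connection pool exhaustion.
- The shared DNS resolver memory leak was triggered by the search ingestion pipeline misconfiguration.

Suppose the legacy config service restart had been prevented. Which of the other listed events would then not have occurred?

the search ingestion pipeline misconfiguration, the shared DNS resolver memory leak

Downstream of the legacy config service restart: the search ingestion pipeline misconfiguration, the shared DNS resolver memory leak, the internal DNS resolver timeout, the API gateway disk saturation.
Of those, still caused via another path: the internal DNS resolver timeout, the API gateway disk saturation.
The remainder have no surviving cause.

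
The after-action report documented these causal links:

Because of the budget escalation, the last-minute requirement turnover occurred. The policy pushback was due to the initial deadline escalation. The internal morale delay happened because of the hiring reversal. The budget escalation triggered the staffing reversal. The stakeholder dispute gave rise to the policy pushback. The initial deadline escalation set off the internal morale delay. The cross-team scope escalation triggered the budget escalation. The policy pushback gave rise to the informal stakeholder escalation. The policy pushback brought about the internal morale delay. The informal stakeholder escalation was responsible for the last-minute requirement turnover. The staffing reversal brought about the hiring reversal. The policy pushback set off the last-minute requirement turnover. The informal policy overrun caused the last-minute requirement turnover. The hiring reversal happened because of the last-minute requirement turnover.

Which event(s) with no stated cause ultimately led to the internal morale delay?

the cross-team scope escalation, the informal policy overrun, the initial deadline escalation, the stakeholder dispute

Tracing upstream from the internal morale delay: the internal morale delay ← the hiring reversal ← the staffing reversal ← the budget escalation ← the cross-team scope escalation.
A separate upstream branch: the internal morale delay ← the hiring reversal ← the last-minute requirement turnover ← the informal policy overrun.
A separate upstream branch: the internal morale delay ← the policy pushback ← the stakeholder dispute.
A separate upstream branch: the internal morale delay ← the initial deadline escalation.
Each of those chain origins has no stated cause.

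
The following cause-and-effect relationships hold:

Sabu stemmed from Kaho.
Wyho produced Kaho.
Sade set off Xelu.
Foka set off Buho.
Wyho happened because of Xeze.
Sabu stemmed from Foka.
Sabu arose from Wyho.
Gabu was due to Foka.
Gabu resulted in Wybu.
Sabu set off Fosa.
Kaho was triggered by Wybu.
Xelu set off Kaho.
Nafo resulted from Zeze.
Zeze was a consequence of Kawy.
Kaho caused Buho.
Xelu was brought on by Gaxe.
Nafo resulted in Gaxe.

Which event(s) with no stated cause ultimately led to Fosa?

Tracing upstream from Fosa: Fosa ← Sabu ← Wyho ← Xeze.
A separate upstream branch: Fosa ← Sabu ← Kaho ← Xelu ← Gaxe ← Nafo ← Zeze ← Kawy.
A separate upstream branch: Fosa ← Sabu ← Foka.
A separate upstream branch: Fosa ← Sabu ← Kaho ← Xelu ← Sade.
Each of those chain origins has no stated cause.

Foka, Kawy, Sade, Xeze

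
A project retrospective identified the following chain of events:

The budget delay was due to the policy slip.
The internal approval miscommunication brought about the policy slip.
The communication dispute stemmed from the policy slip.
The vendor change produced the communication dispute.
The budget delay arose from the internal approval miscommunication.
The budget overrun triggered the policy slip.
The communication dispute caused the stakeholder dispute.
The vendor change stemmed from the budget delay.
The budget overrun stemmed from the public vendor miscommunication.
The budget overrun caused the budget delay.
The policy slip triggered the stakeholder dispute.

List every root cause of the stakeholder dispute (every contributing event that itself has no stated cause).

the internal approval miscommunication, the public vendor miscommunication

Tracing upstream from the stakeholder dispute: the stakeholder dispute ← the policy slip ← the internal approval miscommunication.
A separate upstream branch: the stakeholder dispute ← the policy slip ← the budget overrun ← the public vendor miscommunication.
Each of those chain origins has no stated cause.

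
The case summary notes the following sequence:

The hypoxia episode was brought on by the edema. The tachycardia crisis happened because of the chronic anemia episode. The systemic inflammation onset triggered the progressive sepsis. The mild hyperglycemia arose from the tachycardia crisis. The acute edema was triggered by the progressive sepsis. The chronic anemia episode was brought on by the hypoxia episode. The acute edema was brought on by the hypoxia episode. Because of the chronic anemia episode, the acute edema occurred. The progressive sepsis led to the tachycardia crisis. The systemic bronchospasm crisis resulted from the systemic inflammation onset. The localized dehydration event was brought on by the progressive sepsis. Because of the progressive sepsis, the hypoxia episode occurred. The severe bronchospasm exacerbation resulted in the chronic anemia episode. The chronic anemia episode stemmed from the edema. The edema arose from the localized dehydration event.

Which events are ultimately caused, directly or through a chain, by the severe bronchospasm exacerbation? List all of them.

the acute edema, the chronic anemia episode, the mild hyperglycemia, the tachycardia crisis

Direct effects: the chronic anemia episode.
2 steps out: the tachycardia crisis, the acute edema.
3 steps out: the mild hyperglycemia.
Not reachable from it: the systemic inflammation onset, the systemic bronchospasm crisis, the progressive sepsis, the localized dehydration event, the edema, the hypoxia episode.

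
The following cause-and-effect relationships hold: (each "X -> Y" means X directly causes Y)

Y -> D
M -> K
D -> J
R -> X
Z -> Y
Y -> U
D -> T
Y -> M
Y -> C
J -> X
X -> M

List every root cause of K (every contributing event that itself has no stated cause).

Tracing upstream from K: K ← M ← Y ← Z.
A separate upstream branch: K ← M ← X ← R.
Each of those chain origins has no stated cause.

R, Z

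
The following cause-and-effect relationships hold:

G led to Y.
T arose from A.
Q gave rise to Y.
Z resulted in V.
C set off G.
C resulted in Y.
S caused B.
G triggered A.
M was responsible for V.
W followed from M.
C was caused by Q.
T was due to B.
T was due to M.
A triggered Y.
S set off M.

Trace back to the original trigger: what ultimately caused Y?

Tracing upstream from Y: Y ← Q.
Q has no stated cause, so it is the root.

Q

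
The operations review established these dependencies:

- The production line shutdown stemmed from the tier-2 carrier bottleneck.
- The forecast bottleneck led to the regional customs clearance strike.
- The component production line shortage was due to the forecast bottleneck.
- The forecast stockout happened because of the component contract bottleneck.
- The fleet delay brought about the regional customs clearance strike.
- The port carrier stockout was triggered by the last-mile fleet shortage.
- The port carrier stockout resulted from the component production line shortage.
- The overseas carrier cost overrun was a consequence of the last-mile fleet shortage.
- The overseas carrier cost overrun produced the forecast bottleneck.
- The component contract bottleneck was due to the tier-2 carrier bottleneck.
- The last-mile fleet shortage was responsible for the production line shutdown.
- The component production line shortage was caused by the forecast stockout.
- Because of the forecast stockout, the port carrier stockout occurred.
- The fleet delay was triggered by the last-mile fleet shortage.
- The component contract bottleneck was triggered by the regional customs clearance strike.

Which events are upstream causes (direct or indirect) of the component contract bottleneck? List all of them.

Immediate causes of the component contract bottleneck: the tier-2 carrier bottleneck, the regional customs clearance strike.
Further upstream: the last-mile fleet shortage, the overseas carrier cost overrun, the fleet delay, the forecast bottleneck.

the fleet delay, the forecast bottleneck, the last-mile fleet shortage, the overseas carrier cost overrun, the regional customs clearance strike, the tier-2 carrier bottleneck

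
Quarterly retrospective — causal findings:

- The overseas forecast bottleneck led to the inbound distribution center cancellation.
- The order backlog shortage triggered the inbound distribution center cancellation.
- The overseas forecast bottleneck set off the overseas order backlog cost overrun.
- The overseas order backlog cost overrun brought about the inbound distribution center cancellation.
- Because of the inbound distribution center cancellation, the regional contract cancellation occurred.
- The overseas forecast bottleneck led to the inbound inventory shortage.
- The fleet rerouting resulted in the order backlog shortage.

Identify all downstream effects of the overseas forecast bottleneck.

Direct effects: the inbound inventory shortage, the overseas order backlog cost overrun, the inbound distribution center cancellation.
2 steps out: the regional contract cancellation.
Not reachable from it: the fleet rerouting, the order backlog shortage.

the inbound distribution center cancellation, the inbound inventory shortage, the overseas order backlog cost overrun, the regional contract cancellation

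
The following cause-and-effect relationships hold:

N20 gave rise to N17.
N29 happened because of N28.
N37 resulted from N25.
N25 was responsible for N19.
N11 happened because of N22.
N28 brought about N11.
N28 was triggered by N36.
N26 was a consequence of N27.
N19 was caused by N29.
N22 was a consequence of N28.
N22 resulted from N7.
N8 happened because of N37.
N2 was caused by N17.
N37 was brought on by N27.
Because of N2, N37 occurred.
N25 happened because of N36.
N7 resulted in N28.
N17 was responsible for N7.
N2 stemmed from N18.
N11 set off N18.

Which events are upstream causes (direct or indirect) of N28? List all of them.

Immediate causes of N28: N36, N7.
Further upstream: N20, N17.

N17, N20, N36, N7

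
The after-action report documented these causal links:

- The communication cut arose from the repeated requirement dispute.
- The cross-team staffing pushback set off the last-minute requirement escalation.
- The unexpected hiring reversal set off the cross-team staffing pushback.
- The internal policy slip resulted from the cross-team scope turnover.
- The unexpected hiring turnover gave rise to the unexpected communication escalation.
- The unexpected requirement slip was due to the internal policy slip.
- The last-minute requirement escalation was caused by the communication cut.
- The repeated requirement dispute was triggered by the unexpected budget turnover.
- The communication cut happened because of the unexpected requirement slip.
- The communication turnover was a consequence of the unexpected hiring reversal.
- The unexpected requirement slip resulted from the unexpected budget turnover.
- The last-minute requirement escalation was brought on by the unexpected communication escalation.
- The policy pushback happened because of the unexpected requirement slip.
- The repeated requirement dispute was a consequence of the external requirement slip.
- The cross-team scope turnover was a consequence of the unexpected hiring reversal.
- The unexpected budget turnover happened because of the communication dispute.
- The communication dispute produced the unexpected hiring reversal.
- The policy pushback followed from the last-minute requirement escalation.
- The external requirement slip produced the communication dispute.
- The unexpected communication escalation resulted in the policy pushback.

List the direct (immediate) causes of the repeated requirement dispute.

the external requirement slip, the unexpected budget turnover

Upstream contributors include the communication dispute, but only the external requirement slip, the unexpected budget turnover feed directly into the repeated requirement dispute.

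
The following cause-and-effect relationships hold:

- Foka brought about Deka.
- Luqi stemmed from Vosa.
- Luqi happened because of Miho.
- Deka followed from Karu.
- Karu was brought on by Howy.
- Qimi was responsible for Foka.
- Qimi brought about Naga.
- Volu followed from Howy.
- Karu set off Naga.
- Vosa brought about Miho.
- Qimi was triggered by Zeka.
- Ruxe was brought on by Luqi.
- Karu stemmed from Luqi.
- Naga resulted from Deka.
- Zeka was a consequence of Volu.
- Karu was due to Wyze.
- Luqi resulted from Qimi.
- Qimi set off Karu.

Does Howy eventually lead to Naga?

There is a causal chain: Howy → Karu → Naga.

Yes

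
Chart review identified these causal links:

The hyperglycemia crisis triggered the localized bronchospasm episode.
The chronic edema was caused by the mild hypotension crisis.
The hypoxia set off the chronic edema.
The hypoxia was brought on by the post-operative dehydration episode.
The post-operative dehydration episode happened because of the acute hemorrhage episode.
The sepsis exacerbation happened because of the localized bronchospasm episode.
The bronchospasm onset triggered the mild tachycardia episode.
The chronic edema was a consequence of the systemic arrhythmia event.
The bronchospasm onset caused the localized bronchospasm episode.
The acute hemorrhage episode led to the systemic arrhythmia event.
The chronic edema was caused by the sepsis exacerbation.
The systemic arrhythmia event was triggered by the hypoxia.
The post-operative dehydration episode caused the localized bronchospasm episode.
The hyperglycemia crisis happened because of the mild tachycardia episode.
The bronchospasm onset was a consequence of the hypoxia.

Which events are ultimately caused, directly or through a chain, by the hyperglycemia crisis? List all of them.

the chronic edema, the localized bronchospasm episode, the sepsis exacerbation

Direct effects: the localized bronchospasm episode.
2 steps out: the sepsis exacerbation.
3 steps out: the chronic edema.
Not reachable from it: the acute hemorrhage episode, the post-operative dehydration episode, the hypoxia, the bronchospasm onset, the mild hypotension crisis, the systemic arrhythmia event, the mild tachycardia episode.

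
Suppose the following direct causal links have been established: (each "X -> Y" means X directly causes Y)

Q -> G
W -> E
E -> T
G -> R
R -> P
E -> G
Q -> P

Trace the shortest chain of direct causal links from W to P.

W → E
E → G
G → R
R → P
Length: 4 steps.

W → E → G → R → P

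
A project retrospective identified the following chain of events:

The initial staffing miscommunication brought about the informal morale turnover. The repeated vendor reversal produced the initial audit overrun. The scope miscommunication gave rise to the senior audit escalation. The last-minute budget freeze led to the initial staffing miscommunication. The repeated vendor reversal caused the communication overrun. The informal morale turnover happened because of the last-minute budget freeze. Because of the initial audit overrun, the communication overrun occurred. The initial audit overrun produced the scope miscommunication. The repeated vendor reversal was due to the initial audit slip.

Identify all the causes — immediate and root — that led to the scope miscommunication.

the initial audit overrun, the initial audit slip, the repeated vendor reversal

Immediate cause of the scope miscommunication: the initial audit overrun.
Further upstream: the initial audit slip, the repeated vendor reversal.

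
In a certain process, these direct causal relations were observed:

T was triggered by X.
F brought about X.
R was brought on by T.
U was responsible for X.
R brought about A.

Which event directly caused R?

Upstream contributors include U, X, F, but only T feeds directly into R.

T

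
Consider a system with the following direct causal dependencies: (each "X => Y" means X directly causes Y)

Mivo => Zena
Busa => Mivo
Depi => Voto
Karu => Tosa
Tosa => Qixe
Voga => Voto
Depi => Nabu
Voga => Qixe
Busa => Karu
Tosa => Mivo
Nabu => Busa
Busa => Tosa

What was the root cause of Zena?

Tracing upstream from Zena: Zena ← Mivo ← Busa ← Nabu ← Depi.
Depi has no stated cause, so it is the root.

Depi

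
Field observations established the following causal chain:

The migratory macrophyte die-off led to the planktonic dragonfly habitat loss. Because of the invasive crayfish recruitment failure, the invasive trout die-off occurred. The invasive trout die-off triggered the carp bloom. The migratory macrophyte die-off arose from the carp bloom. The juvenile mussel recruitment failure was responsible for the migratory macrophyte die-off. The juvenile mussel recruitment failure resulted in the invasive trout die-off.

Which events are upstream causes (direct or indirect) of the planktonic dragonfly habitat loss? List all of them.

the carp bloom, the invasive crayfish recruitment failure, the invasive trout die-off, the juvenile mussel recruitment failure, the migratory macrophyte die-off

Immediate cause of the planktonic dragonfly habitat loss: the migratory macrophyte die-off.
Further upstream: the juvenile mussel recruitment failure, the invasive trout die-off, the carp bloom, the invasive crayfish recruitment failure.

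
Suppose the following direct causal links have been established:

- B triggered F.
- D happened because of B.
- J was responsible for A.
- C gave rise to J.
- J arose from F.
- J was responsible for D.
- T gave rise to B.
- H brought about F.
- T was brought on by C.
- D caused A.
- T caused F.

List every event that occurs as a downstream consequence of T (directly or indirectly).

A, B, D, F, J

Direct effects: B, F.
2 steps out: J, D.
3 steps out: A.
Not reachable from it: C, H.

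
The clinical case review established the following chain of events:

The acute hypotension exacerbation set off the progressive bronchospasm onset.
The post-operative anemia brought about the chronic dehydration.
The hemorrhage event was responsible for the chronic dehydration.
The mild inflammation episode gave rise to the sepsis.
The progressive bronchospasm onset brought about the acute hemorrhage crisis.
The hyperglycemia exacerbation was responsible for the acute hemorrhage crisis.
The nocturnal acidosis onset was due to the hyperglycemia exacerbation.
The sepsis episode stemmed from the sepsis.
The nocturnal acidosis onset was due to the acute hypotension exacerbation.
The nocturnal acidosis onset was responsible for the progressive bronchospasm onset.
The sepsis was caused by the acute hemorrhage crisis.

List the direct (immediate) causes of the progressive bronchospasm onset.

Upstream contributors include the hyperglycemia exacerbation, but only the acute hypotension exacerbation, the nocturnal acidosis onset feed directly into the progressive bronchospasm onset.

the acute hypotension exacerbation, the nocturnal acidosis onset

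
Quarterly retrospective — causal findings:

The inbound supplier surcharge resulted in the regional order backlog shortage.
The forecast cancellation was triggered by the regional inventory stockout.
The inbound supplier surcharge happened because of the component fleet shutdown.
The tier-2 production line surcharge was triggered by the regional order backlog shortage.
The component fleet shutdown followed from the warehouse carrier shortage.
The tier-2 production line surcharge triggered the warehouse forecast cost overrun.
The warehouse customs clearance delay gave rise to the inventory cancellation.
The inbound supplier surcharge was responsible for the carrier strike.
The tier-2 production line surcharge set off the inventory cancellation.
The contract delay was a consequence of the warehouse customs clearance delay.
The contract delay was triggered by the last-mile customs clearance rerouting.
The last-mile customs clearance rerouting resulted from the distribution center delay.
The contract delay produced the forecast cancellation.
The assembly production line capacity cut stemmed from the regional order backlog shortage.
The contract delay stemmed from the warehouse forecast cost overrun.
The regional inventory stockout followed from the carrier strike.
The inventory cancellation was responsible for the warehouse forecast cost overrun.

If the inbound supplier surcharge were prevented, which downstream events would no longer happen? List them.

the assembly production line capacity cut, the carrier strike, the regional inventory stockout, the regional order backlog shortage, the tier-2 production line surcharge

Downstream of the inbound supplier surcharge: the regional order backlog shortage, the assembly production line capacity cut, the tier-2 production line surcharge, the carrier strike, the inventory cancellation, the warehouse forecast cost overrun, the contract delay, the regional inventory stockout, the forecast cancellation.
Of those, still caused via another path: the inventory cancellation, the warehouse forecast cost overrun, the contract delay, the forecast cancellation.
The remainder have no surviving cause.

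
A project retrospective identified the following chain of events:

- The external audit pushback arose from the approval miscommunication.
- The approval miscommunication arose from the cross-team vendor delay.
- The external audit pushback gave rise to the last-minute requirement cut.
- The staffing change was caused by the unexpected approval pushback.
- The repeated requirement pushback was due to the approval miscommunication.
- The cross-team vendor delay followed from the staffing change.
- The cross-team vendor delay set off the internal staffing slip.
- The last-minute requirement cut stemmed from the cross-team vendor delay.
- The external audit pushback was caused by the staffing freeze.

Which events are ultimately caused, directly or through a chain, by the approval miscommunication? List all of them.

Direct effects: the external audit pushback, the repeated requirement pushback.
2 steps out: the last-minute requirement cut.
Not reachable from it: the unexpected approval pushback, the staffing change, the cross-team vendor delay, the internal staffing slip, the staffing freeze.

the external audit pushback, the last-minute requirement cut, the repeated requirement pushback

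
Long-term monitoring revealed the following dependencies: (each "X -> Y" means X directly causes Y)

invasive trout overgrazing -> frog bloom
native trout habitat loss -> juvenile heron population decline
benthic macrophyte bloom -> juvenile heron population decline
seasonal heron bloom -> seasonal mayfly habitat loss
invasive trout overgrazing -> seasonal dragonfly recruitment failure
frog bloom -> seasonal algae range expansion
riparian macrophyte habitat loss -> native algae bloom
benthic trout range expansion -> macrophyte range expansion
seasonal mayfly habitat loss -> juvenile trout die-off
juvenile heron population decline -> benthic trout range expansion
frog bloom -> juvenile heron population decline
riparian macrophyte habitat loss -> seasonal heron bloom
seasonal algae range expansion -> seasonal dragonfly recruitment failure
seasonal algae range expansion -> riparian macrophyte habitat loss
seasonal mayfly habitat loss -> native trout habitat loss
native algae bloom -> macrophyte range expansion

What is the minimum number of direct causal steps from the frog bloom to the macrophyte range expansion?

3

Shortest chain: the frog bloom → the juvenile heron population decline → the benthic trout range expansion → the macrophyte range expansion.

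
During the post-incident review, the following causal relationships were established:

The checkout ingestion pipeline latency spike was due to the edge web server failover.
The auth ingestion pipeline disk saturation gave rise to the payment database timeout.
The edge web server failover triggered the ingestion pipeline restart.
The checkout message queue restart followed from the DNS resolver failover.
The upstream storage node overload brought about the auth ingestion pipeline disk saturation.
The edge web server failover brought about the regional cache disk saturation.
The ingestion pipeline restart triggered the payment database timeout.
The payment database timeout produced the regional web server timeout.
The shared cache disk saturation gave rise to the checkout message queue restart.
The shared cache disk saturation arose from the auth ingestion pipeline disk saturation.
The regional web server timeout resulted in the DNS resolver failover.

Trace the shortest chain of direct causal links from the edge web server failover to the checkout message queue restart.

the edge web server failover → the ingestion pipeline restart
the ingestion pipeline restart → the payment database timeout
the payment database timeout → the regional web server timeout
the regional web server timeout → the DNS resolver failover
the DNS resolver failover → the checkout message queue restart
Length: 5 steps.

the edge web server failover → the ingestion pipeline restart → the payment database timeout → the regional web server timeout → the DNS resolver failover → the checkout message queue restart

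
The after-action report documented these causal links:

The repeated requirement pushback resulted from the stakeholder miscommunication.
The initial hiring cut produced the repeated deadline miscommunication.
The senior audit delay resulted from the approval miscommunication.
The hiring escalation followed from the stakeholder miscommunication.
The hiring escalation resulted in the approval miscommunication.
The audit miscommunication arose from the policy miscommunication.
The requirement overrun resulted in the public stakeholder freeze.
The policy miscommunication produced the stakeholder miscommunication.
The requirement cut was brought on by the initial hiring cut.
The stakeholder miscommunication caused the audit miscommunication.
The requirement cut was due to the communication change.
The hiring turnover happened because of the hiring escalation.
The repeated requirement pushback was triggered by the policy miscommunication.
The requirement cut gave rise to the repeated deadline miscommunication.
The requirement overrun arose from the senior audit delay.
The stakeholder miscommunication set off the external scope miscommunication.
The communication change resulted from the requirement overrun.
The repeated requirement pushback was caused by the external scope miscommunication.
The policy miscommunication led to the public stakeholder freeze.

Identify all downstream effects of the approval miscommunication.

Direct effects: the senior audit delay.
2 steps out: the requirement overrun.
3 steps out: the communication change, the public stakeholder freeze.
4 steps out: the requirement cut.
5 steps out: the repeated deadline miscommunication.
Not reachable from it: the policy miscommunication, the stakeholder miscommunication, the audit miscommunication, the hiring escalation, the hiring turnover, the external scope miscommunication, the repeated requirement pushback, the initial hiring cut.

the communication change, the public stakeholder freeze, the repeated deadline miscommunication, the requirement cut, the requirement overrun, the senior audit delay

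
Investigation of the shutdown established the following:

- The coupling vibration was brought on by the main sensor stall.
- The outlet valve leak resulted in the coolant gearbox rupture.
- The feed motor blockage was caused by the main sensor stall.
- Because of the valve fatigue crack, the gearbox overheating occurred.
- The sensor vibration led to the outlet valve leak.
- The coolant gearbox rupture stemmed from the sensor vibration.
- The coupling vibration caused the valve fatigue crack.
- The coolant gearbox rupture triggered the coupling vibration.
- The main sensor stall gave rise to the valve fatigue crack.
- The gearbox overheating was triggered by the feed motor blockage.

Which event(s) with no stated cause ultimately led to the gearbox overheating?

the main sensor stall, the sensor vibration

Tracing upstream from the gearbox overheating: the gearbox overheating ← the valve fatigue crack ← the coupling vibration ← the coolant gearbox rupture ← the sensor vibration.
A separate upstream branch: the gearbox overheating ← the valve fatigue crack ← the main sensor stall.
Each of those chain origins has no stated cause.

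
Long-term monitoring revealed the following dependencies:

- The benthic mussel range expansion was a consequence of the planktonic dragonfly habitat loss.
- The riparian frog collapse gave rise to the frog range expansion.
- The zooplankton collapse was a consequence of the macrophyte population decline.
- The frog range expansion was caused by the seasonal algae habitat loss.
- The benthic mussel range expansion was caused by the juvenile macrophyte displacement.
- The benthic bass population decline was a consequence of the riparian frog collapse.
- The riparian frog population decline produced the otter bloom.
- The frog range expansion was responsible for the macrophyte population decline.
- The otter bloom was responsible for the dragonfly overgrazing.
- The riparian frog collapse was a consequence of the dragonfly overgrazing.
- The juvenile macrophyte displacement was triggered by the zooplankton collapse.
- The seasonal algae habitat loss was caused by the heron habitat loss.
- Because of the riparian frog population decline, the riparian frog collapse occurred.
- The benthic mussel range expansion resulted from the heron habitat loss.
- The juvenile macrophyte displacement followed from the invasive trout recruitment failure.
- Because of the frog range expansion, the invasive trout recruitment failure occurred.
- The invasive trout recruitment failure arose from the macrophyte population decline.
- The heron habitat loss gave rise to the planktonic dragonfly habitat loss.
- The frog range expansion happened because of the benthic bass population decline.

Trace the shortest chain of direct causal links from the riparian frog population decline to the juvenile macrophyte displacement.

the riparian frog population decline → the riparian frog collapse
the riparian frog collapse → the frog range expansion
the frog range expansion → the invasive trout recruitment failure
the invasive trout recruitment failure → the juvenile macrophyte displacement
Length: 4 steps.

the riparian frog population decline → the riparian frog collapse → the frog range expansion → the invasive trout recruitment failure → the juvenile macrophyte displacement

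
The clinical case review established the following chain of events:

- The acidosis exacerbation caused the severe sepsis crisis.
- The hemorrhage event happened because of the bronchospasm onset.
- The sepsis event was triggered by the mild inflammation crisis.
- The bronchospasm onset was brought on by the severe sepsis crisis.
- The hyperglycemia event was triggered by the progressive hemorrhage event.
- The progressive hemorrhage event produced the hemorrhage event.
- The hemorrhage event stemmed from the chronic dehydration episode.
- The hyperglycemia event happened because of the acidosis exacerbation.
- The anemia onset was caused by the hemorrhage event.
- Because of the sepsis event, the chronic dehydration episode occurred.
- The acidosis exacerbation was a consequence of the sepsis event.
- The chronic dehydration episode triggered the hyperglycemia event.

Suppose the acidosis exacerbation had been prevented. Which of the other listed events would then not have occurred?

the bronchospasm onset, the severe sepsis crisis

Downstream of the acidosis exacerbation: the severe sepsis crisis, the bronchospasm onset, the hemorrhage event, the hyperglycemia event, the anemia onset.
Of those, still caused via another path: the hemorrhage event, the hyperglycemia event, the anemia onset.
The remainder have no surviving cause.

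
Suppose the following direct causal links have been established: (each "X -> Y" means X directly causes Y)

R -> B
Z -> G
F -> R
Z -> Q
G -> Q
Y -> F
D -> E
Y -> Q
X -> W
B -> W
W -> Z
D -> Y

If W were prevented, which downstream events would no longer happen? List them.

G, Z

Downstream of W: Z, G, Q.
Of those, still caused via another path: Q.
The remainder have no surviving cause.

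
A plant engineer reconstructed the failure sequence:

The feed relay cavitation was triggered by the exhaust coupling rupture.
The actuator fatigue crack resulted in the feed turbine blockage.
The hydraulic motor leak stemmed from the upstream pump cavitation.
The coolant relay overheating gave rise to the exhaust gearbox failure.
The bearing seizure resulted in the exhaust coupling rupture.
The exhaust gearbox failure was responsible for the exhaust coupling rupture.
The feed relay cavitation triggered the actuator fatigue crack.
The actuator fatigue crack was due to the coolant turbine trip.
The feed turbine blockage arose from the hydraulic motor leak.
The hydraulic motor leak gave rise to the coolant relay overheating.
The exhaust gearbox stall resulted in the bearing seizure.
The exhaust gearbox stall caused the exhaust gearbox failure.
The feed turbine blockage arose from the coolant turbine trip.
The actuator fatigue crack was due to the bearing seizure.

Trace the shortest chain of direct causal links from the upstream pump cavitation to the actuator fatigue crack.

the upstream pump cavitation → the hydraulic motor leak
the hydraulic motor leak → the coolant relay overheating
the coolant relay overheating → the exhaust gearbox failure
the exhaust gearbox failure → the exhaust coupling rupture
the exhaust coupling rupture → the feed relay cavitation
the feed relay cavitation → the actuator fatigue crack
Length: 6 steps.

the upstream pump cavitation → the hydraulic motor leak → the coolant relay overheating → the exhaust gearbox failure → the exhaust coupling rupture → the feed relay cavitation → the actuator fatigue crack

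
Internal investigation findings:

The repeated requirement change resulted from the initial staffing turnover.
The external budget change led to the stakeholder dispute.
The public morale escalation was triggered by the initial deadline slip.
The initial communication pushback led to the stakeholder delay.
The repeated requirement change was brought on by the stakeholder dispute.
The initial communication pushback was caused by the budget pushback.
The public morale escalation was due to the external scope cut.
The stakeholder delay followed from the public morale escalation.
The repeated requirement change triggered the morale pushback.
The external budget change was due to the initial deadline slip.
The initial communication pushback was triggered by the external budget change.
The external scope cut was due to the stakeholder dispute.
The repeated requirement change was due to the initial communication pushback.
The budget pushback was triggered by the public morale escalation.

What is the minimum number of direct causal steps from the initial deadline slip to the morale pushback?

4

Shortest chain: the initial deadline slip → the external budget change → the stakeholder dispute → the repeated requirement change → the morale pushback.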